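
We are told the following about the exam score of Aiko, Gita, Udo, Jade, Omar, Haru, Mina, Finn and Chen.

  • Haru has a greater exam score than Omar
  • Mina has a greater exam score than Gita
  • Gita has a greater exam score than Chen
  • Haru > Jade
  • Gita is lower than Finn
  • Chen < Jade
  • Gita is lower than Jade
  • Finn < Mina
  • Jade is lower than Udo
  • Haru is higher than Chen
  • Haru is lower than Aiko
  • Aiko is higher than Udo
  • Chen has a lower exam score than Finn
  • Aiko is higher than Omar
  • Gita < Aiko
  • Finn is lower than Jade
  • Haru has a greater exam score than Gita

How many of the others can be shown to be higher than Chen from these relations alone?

Directly above Chen: Gita, Finn, Jade, Haru.
One step further: Udo, Mina, Aiko (7 so far).
No other element is forced above Chen by the given relations, so the count is 7.

7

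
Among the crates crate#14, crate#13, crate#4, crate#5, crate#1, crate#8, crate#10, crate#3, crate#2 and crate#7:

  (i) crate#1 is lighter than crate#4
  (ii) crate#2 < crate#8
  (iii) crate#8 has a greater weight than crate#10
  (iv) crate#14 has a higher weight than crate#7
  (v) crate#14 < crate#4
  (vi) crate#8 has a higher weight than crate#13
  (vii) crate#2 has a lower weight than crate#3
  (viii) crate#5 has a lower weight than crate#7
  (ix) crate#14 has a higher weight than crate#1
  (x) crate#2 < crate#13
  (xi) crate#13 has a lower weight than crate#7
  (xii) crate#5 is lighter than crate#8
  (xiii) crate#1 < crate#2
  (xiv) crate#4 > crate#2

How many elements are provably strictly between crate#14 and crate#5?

1

The relations place crate#5 below crate#14. An element lies strictly between them when it is forced above crate#5 and also forced below crate#14.
Above crate#5: {crate#8, crate#7, crate#4}. Below crate#14: {crate#1, crate#2, crate#13, crate#7}.
Intersection: {crate#7} — 1.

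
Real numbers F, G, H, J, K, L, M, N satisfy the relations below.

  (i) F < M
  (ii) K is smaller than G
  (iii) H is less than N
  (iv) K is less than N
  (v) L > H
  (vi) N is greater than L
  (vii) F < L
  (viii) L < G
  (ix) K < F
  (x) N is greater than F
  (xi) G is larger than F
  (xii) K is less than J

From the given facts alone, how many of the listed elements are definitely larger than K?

From K the given relations immediately reach J, F, N, G.
From those, L, M — 6 in total.
No other element is forced above K by the given relations, so the count is 6.

6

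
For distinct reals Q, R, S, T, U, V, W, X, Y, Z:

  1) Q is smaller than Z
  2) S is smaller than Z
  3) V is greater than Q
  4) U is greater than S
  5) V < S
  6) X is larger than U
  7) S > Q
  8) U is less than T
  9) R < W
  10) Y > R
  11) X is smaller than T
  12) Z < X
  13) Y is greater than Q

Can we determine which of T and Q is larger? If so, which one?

T

Q < V and V < S give Q < S.
With S < Z: Q < V < S < Z.
Then Z < X extends the chain to X.
Then X < T extends the chain to T.
So T is larger.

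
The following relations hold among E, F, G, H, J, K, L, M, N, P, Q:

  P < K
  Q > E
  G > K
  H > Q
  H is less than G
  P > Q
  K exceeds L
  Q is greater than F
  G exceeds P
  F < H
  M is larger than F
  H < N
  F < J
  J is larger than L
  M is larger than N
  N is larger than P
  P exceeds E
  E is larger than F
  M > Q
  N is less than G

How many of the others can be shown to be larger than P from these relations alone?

4

Directly above P: N, K, G.
One step further: M (4 so far).
No other element is forced above P by the given relations, so the count is 4.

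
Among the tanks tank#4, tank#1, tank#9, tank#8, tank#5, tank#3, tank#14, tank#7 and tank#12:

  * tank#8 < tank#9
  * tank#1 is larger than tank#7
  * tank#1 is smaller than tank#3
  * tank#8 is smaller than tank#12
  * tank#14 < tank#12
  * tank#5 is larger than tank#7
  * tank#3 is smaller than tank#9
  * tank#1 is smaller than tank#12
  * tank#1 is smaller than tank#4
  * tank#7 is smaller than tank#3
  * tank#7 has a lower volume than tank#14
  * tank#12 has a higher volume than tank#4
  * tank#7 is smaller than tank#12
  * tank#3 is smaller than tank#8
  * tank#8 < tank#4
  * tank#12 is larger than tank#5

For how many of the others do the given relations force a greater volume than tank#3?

4

From tank#3 the given relations immediately reach tank#8, tank#9.
From those, tank#4, tank#12 — 4 in total.
Nothing else is reachable above tank#3; 4 in all.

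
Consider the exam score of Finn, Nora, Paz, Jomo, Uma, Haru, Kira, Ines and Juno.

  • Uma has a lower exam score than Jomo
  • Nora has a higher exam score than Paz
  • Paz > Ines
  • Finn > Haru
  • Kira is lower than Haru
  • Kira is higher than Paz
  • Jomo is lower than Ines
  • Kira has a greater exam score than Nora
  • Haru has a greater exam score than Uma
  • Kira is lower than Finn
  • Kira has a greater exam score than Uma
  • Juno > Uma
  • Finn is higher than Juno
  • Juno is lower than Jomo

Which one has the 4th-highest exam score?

Piecing the relations together gives one ordering: Uma < Juno < Jomo < Ines < Paz < Nora < Kira < Haru < Finn.
Counting 4 from the largest end gives Nora.

Nora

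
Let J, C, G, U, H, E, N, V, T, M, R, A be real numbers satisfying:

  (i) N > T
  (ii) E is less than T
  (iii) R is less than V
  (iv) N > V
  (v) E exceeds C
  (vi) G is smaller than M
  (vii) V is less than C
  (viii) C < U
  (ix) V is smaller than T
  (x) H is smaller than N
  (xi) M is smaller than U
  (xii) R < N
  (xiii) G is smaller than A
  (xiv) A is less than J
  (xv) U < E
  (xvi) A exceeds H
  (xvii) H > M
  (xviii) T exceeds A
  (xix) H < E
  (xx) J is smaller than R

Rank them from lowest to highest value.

Nothing is placed below G, so it is least; from there G < M; M < H; H < A; A < J; J < R; R < V; V < C; C < U; U < E; E < T; T < N, each given directly.

G < M < H < A < J < R < V < C < U < E < T < N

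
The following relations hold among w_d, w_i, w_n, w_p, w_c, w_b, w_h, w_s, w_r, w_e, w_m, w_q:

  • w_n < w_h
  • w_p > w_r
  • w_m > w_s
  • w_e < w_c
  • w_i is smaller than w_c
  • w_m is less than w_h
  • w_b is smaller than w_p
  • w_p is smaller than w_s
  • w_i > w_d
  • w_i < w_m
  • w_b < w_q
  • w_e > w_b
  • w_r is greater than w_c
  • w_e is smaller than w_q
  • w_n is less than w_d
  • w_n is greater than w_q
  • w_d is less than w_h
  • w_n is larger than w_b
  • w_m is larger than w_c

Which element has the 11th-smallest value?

w_m

Piecing the relations together gives one ordering: w_b < w_e < w_q < w_n < w_d < w_i < w_c < w_r < w_p < w_s < w_m < w_h.
The 11th smallest is w_m.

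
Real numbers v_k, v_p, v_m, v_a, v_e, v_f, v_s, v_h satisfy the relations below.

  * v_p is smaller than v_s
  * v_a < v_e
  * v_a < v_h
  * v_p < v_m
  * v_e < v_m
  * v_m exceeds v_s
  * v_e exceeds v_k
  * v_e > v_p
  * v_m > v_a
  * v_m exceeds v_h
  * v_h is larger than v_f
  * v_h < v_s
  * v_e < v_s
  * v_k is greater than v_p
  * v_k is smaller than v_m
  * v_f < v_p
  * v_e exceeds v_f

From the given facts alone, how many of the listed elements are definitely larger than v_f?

The elements the relations force above v_f are v_p, v_k, v_h, v_e, v_s, v_m — no chain reaches any other.
That is 6.

6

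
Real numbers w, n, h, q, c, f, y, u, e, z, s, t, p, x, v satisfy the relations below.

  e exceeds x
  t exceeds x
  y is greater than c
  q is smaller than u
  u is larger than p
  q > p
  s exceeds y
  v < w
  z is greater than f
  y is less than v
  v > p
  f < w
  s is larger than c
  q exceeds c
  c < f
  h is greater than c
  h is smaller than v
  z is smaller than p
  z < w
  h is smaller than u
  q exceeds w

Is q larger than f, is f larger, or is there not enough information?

f < z < p < v < w < q, by transitivity through z, p, v, w.
So q is larger.

q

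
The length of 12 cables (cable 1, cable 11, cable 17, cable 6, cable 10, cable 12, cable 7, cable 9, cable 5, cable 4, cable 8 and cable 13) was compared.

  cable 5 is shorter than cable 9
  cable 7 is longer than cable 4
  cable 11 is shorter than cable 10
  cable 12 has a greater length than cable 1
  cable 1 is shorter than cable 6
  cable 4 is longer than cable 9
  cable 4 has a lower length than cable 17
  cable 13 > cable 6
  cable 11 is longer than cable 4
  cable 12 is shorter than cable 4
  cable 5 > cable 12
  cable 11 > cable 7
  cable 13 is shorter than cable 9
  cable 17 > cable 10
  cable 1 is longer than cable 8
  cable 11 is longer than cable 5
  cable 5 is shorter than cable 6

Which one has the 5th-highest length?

cable 4

Piecing the relations together gives one ordering: cable 8 < cable 1 < cable 12 < cable 5 < cable 6 < cable 13 < cable 9 < cable 4 < cable 7 < cable 11 < cable 10 < cable 17.
Counting 5 from the largest end gives cable 4.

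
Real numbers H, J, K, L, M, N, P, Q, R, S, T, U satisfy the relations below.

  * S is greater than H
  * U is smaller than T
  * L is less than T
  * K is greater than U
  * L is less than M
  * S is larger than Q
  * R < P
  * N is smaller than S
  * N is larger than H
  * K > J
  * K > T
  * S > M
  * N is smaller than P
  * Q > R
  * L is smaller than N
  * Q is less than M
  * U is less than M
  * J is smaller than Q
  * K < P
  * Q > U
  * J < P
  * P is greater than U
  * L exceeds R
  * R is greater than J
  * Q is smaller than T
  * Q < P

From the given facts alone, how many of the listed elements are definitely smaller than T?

From T the given relations immediately reach L, U, Q.
From those, J, R — 5 in total.
Nothing else is reachable below T; 5 in all.

5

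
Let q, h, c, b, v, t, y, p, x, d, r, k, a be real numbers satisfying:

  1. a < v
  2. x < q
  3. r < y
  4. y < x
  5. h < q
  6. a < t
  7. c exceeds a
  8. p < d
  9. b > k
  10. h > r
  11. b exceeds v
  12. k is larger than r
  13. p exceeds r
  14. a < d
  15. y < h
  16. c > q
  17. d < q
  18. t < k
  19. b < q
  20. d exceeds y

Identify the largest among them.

Chaining downward from c: directly below it, a, q; then x, b, d, h; then r, y, p, k, v; then t.
That covers every other element, and nothing is given above c, so c is the largest.

c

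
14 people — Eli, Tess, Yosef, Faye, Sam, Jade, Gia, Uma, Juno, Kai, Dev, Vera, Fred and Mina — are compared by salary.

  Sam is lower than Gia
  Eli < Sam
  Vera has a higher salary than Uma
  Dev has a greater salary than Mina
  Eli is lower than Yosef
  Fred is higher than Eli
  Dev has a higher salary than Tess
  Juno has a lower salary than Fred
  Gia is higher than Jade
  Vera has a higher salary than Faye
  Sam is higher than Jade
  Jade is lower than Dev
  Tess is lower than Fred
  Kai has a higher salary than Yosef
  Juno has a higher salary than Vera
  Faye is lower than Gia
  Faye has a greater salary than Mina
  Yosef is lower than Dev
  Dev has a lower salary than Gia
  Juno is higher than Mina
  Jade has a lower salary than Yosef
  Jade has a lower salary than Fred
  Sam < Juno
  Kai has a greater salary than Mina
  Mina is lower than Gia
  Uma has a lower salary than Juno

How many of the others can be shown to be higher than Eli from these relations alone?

7

The elements the relations force above Eli are Sam, Yosef, Dev, Gia, Juno, Fred, Kai — no chain reaches any other.
That is 7.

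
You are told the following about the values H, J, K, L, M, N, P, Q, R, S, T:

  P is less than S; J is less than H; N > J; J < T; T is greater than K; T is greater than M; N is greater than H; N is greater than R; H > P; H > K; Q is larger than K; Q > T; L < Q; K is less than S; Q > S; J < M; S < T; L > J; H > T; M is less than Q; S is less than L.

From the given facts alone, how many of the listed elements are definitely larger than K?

The elements the relations force above K are S, T, L, H, Q, N — no chain reaches any other.
That is 6.

6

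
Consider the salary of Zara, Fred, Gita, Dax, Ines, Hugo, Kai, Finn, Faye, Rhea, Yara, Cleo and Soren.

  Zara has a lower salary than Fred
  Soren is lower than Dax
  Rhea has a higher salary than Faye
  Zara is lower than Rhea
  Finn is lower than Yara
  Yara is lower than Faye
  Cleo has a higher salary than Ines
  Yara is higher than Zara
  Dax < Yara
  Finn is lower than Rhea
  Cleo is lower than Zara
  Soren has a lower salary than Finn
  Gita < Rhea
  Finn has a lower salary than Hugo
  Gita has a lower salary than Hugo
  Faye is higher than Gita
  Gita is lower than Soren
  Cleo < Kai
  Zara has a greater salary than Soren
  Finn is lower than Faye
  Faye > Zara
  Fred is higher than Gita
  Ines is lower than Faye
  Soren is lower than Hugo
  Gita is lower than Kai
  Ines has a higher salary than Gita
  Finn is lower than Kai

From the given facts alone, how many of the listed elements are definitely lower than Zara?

4

The elements the relations force below Zara are Gita, Ines, Cleo, Soren — no chain reaches any other.
That is 4.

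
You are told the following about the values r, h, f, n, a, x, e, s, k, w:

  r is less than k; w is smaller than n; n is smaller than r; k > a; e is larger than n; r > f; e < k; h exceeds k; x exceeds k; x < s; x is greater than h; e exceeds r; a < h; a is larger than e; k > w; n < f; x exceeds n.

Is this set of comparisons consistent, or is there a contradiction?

consistent

Every relation is compatible with w < n < f < r < e < a < k < h < x < s; the set is consistent.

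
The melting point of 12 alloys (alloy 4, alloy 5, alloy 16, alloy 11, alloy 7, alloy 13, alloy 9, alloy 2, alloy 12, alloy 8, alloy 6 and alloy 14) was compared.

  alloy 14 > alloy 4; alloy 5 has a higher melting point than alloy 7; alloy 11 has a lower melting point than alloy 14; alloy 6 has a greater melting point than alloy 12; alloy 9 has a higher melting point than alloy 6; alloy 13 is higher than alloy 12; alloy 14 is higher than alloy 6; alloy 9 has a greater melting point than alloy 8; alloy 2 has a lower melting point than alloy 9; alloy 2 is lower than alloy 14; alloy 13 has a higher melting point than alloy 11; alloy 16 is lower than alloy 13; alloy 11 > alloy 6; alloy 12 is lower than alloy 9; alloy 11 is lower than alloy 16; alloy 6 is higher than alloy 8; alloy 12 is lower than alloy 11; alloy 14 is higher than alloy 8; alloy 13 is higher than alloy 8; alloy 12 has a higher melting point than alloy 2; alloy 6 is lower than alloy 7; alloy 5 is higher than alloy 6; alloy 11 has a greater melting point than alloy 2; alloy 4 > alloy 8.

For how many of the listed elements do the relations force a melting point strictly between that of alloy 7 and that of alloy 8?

The relations place alloy 8 below alloy 7. An element lies strictly between them when it is forced above alloy 8 and also forced below alloy 7.
Above alloy 8: {alloy 6, alloy 11, alloy 4, alloy 16, alloy 9, alloy 14, alloy 5, alloy 13}. Below alloy 7: {alloy 2, alloy 12, alloy 6}.
Intersection: {alloy 6} — 1.

1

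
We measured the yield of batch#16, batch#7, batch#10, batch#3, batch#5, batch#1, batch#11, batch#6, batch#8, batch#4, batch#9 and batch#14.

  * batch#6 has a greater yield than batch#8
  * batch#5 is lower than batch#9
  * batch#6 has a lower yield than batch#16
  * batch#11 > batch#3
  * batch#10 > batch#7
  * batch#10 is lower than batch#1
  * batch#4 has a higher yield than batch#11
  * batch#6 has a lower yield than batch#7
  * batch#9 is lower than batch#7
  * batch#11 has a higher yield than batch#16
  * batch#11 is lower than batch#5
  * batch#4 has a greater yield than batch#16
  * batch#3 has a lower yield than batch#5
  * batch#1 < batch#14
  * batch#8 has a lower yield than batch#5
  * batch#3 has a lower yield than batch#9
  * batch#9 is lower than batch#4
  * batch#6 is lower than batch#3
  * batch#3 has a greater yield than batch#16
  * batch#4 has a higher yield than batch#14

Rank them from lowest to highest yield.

batch#8 < batch#6 < batch#16 < batch#3 < batch#11 < batch#5 < batch#9 < batch#7 < batch#10 < batch#1 < batch#14 < batch#4

Nothing is placed below batch#8, so it is least; from there batch#8 < batch#6; batch#6 < batch#16; batch#16 < batch#3; batch#3 < batch#11; batch#11 < batch#5; batch#5 < batch#9; batch#9 < batch#7; batch#7 < batch#10; batch#10 < batch#1; batch#1 < batch#14; batch#14 < batch#4, each given directly.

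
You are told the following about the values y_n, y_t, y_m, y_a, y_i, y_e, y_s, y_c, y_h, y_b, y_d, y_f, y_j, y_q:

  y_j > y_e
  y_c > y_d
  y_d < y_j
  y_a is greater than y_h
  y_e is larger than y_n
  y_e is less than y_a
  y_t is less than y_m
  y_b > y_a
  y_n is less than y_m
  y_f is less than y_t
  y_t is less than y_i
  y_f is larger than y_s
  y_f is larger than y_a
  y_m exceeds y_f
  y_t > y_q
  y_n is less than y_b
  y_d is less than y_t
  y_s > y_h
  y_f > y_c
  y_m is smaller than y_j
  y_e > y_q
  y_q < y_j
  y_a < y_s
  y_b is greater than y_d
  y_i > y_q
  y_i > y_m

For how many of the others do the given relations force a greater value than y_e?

The elements the relations force above y_e are y_a, y_b, y_s, y_f, y_t, y_m, y_i, y_j — no chain reaches any other.
That is 8.

8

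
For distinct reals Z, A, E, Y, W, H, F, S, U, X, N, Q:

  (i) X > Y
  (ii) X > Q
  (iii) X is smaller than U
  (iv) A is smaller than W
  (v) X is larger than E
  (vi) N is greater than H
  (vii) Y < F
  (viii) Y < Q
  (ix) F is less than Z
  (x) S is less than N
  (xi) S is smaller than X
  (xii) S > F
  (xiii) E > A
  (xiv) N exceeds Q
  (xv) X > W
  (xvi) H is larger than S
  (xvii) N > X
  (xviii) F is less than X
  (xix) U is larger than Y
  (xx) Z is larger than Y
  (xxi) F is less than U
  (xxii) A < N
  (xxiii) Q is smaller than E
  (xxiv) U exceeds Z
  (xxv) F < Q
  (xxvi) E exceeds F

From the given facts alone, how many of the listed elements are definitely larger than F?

8

The elements the relations force above F are Z, S, Q, H, E, X, N, U — no chain reaches any other.
That is 8.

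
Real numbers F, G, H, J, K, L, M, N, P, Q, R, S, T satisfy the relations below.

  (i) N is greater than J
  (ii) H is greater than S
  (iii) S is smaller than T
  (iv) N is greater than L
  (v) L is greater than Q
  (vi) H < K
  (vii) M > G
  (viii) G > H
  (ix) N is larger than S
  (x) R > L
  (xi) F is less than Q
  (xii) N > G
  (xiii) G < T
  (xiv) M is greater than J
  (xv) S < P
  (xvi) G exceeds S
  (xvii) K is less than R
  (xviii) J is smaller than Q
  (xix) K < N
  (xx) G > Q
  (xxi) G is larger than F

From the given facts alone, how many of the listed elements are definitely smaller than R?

Directly below R: K, L.
One step further: Q, H (4 so far).
One step further: S, J, F (7 so far).
No other element is forced below R by the given relations, so the count is 7.

7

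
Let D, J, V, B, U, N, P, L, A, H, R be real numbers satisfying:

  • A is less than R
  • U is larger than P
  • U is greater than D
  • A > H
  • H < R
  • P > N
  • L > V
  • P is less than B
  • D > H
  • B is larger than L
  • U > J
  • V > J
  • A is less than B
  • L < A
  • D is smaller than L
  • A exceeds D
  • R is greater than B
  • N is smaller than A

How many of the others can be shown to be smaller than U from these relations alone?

From U the given relations immediately reach J, D, P.
From those, H, N — 5 in total.
No other element is forced below U by the given relations, so the count is 5.

5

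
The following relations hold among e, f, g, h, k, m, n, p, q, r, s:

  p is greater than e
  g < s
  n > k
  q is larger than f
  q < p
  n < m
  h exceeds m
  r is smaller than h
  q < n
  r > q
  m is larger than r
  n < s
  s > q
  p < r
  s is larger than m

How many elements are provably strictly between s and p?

The relations place p below s. An element lies strictly between them when it is forced above p and also forced below s.
Above p: {r, m, h}. Below s: {e, f, q, k, n, r, g, m}.
Intersection: {r, m} — 2.

2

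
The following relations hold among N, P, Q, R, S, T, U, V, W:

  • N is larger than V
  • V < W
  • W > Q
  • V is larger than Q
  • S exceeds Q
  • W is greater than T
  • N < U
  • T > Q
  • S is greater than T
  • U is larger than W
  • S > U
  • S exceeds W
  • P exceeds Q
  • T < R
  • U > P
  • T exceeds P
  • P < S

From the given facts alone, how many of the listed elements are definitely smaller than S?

Directly below S: Q, P, T, W, U.
One step further: V, N (7 so far).
Nothing else is reachable below S; 7 in all.

7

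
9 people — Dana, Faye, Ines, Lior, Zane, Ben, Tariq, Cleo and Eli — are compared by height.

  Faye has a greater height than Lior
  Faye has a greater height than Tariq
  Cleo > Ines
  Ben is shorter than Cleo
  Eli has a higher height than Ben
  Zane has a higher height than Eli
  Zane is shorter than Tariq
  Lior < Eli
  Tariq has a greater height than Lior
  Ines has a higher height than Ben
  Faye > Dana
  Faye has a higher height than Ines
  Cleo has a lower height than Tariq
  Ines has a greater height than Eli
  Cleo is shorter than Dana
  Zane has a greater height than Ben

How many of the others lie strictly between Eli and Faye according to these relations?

5

The relations place Eli below Faye. An element lies strictly between them when it is forced above Eli and also forced below Faye.
Above Eli: {Zane, Ines, Cleo, Dana, Tariq}. Below Faye: {Ben, Lior, Zane, Ines, Cleo, Dana, Tariq}.
Intersection: {Zane, Ines, Cleo, Dana, Tariq} — 5.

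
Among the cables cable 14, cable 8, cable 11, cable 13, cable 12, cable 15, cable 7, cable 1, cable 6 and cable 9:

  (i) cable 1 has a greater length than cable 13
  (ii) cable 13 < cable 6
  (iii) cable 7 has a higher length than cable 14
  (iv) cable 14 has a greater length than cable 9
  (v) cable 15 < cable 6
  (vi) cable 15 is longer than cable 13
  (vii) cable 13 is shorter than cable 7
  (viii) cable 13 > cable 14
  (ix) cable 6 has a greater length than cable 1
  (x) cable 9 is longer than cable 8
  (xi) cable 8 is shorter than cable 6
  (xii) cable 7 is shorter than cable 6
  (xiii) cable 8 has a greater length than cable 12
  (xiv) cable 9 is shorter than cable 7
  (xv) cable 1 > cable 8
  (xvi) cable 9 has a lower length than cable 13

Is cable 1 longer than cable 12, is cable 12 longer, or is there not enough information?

Link the given pairs in sequence: cable 12 < cable 8; cable 8 < cable 9; cable 9 < cable 14; cable 14 < cable 13; cable 13 < cable 1.
Chaining these gives cable 12 < cable 8 < cable 9 < cable 14 < cable 13 < cable 1.
So cable 1 is longer.

cable 1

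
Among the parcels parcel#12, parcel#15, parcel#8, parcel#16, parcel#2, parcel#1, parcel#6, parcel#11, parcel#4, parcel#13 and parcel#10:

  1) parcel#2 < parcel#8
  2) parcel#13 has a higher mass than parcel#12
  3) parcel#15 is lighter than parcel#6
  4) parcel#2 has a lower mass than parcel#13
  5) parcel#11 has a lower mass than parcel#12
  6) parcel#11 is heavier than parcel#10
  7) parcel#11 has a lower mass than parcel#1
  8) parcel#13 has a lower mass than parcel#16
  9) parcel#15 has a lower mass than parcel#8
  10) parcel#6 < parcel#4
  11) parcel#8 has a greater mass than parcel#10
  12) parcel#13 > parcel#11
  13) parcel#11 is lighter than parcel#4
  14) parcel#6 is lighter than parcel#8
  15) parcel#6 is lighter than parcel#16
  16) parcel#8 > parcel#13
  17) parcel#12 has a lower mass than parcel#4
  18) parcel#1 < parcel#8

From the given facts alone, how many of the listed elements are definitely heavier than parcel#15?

From parcel#15 the given relations immediately reach parcel#6, parcel#8.
From those, parcel#4, parcel#16 — 4 in total.
No other element is forced above parcel#15 by the given relations, so the count is 4.

4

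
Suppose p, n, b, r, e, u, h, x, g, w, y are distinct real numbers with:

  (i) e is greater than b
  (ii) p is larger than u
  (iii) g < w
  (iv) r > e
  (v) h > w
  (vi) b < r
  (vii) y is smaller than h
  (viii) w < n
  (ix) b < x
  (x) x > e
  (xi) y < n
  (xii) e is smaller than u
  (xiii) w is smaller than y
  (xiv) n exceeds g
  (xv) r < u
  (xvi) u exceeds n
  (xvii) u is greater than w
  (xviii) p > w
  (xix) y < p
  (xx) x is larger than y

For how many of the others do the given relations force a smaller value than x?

5

The elements the relations force below x are g, w, y, b, e — no chain reaches any other.
That is 5.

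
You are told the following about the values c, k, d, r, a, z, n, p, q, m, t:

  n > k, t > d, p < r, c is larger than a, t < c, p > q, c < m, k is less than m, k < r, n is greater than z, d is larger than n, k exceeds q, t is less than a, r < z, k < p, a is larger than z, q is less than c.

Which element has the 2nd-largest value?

Piecing the relations together gives one ordering: q < k < p < r < z < n < d < t < a < c < m.
Counting 2 from the largest end gives c.

c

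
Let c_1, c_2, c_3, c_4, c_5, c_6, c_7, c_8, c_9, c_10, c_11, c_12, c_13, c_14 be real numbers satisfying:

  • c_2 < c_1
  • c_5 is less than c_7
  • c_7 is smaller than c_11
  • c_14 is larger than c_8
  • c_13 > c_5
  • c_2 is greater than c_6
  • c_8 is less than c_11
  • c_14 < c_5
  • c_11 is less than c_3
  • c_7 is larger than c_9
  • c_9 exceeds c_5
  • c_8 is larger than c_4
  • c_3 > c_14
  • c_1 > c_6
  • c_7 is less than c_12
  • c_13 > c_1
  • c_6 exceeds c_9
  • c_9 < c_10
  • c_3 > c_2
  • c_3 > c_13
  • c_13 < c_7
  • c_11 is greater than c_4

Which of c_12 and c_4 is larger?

Following the relations from c_4: c_4 < c_8 < c_14 < c_5 < c_9 < c_6 < c_2 < c_1 < c_13 < c_7 < c_12.
So c_4 < c_12; c_12 is the larger of the two.

c_12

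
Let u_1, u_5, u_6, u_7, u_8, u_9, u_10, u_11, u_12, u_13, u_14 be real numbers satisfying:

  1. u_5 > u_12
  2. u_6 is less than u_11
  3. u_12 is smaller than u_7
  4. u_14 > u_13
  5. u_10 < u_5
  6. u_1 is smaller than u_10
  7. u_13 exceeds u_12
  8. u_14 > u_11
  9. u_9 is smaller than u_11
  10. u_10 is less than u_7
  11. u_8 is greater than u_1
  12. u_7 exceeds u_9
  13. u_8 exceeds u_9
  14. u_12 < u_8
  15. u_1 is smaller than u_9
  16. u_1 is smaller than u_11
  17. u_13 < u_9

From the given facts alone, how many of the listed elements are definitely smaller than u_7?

5

From u_7 the given relations immediately reach u_12, u_9, u_10.
From those, u_1, u_13 — 5 in total.
No other element is forced below u_7 by the given relations, so the count is 5.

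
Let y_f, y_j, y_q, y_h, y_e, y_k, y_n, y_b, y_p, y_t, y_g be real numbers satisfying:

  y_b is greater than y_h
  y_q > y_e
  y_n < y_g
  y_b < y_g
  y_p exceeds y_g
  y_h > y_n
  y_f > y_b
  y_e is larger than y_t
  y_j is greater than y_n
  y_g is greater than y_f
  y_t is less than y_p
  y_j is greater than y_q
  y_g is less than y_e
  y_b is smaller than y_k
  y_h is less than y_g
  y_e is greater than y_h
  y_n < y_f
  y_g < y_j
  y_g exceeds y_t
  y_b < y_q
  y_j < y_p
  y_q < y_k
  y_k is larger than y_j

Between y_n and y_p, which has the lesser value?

y_n

y_n < y_h and y_h < y_b give y_n < y_b.
With y_b < y_f: y_n < y_h < y_b < y_f.
Then y_f < y_g extends the chain to y_g.
Then y_g < y_e extends the chain to y_e.
Then y_e < y_q extends the chain to y_q.
With y_q < y_j: y_n < y_h < y_b < y_f < y_g < y_e < y_q < y_j.
With y_j < y_p: y_n < y_h < y_b < y_f < y_g < y_e < y_q < y_j < y_p.
So y_n < y_p; y_n is the smaller of the two.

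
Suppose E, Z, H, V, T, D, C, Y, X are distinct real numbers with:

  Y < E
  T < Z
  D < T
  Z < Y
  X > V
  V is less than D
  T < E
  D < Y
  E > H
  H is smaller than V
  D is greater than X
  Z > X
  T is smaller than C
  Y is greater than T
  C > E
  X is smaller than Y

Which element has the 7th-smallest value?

Piecing the relations together gives one ordering: H < V < X < D < T < Z < Y < E < C.
Counting 7 from the smallest end gives Y.

Y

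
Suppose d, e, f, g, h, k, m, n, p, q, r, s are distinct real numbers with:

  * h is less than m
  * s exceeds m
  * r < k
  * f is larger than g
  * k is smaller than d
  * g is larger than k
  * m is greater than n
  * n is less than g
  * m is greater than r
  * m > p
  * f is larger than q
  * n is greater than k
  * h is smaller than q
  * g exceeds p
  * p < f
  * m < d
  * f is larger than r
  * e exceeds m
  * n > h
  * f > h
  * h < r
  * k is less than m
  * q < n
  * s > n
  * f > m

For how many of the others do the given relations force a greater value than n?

6

The elements the relations force above n are m, g, s, d, f, e — no chain reaches any other.
That is 6.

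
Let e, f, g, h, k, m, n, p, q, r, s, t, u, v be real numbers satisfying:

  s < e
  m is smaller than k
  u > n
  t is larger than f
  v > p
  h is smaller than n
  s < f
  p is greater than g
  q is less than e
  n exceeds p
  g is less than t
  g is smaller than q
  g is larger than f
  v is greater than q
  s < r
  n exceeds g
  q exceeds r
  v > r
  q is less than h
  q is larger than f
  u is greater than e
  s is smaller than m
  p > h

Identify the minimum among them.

s

m is not least since s < m; f is not least since s < f; r is not least since s < r; g is not least since f < g; q is not least since f < q; h is not least since q < h; e is not least since q < e; p is not least since h < p; v is not least since p < v; k is not least since m < k; n is not least since h < n; t is not least since g < t; u is not least since e < u.
Only s has nothing below it, so s is the minimum.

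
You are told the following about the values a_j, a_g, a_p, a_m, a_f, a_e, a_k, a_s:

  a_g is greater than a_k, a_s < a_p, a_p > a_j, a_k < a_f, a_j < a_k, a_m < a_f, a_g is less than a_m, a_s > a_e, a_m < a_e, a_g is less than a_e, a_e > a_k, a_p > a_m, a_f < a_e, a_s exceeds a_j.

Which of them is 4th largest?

Piecing the relations together gives one ordering: a_j < a_k < a_g < a_m < a_f < a_e < a_s < a_p.
Counting 4 from the largest end gives a_f.

a_f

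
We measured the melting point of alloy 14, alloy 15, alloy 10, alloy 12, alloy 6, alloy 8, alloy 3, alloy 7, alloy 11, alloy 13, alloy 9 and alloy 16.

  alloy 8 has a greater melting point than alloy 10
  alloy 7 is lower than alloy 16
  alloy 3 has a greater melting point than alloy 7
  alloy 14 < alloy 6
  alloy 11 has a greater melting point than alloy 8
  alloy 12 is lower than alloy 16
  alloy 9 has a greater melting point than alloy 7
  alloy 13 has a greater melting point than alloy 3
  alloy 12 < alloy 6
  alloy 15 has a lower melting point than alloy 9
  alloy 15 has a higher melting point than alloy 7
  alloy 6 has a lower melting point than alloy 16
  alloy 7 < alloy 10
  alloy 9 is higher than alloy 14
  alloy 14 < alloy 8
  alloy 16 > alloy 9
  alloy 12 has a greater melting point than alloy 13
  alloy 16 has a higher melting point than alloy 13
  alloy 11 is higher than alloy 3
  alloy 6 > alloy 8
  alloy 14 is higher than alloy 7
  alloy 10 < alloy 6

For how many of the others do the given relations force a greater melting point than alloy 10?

4

From alloy 10 the given relations immediately reach alloy 8, alloy 6.
From those, alloy 11, alloy 16 — 4 in total.
No other element is forced above alloy 10 by the given relations, so the count is 4.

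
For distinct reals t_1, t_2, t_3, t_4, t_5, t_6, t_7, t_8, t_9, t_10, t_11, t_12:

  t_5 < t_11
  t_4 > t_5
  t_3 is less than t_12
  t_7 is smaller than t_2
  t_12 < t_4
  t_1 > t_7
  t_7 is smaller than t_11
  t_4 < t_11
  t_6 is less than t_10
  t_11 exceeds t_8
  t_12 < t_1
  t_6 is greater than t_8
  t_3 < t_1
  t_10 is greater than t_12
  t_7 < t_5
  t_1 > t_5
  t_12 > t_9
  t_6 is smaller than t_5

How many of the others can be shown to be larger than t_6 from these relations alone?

5

The elements the relations force above t_6 are t_5, t_1, t_4, t_10, t_11 — no chain reaches any other.
That is 5.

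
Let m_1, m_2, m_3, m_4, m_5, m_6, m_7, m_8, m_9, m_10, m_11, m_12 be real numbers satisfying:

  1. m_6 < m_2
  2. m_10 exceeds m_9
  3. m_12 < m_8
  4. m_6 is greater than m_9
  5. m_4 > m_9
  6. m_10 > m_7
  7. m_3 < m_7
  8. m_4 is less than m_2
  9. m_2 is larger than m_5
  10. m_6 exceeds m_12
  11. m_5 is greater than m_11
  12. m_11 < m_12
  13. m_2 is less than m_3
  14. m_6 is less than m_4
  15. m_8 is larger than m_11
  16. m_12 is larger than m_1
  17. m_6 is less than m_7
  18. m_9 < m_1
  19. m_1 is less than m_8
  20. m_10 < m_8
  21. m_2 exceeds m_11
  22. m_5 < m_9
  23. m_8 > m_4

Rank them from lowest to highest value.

m_11 < m_5 < m_9 < m_1 < m_12 < m_6 < m_4 < m_2 < m_3 < m_7 < m_10 < m_8

Each adjacent pair is fixed by a given relation: m_11 < m_5; m_5 < m_9; m_9 < m_1; m_1 < m_12; m_12 < m_6; m_6 < m_4; m_4 < m_2; m_2 < m_3; m_3 < m_7; m_7 < m_10; m_10 < m_8. Chaining them end to end gives the full order.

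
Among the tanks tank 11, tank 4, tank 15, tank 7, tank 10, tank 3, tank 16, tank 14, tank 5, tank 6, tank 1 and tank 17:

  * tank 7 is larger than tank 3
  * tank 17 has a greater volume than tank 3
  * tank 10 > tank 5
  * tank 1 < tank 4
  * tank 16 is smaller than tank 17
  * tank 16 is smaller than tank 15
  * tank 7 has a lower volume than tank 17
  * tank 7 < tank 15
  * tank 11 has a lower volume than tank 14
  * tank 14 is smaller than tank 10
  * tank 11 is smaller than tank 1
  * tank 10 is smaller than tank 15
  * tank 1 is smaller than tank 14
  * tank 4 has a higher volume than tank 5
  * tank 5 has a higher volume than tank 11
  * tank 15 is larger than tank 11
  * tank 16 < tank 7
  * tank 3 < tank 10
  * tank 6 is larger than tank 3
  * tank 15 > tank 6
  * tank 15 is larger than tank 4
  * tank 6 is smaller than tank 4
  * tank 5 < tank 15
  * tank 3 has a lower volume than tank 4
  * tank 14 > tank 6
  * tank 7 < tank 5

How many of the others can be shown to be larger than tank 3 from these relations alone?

8

From tank 3 the given relations immediately reach tank 6, tank 7, tank 17, tank 10, tank 4.
From those, tank 14, tank 5, tank 15 — 8 in total.
No other element is forced above tank 3 by the given relations, so the count is 8.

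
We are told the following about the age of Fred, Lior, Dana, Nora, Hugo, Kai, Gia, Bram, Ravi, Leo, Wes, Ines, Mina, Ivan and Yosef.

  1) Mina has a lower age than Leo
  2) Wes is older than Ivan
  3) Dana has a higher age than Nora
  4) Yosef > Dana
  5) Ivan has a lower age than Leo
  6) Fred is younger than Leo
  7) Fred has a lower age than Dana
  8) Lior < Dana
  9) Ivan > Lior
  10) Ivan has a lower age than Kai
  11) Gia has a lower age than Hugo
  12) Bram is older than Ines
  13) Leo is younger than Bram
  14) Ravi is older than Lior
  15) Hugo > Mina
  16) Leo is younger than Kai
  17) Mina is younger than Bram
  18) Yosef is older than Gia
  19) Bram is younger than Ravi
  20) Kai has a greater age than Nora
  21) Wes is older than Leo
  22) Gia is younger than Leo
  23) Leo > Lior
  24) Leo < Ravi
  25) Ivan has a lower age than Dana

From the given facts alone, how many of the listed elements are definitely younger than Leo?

From Leo the given relations immediately reach Mina, Lior, Ivan, Gia, Fred.
Nothing else is reachable below Leo; 5 in all.

5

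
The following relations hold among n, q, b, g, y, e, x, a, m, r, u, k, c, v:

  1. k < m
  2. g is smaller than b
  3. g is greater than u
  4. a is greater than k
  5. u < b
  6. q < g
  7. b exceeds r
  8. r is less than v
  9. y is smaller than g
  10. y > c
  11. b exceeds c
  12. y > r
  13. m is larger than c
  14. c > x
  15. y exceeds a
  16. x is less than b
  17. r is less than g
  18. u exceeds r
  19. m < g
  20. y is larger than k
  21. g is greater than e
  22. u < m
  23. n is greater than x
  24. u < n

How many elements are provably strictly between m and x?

The relations place x below m. An element lies strictly between them when it is forced above x and also forced below m.
Above x: {c, y, g, b, n}. Below m: {r, k, u, c}.
Intersection: {c} — 1.

1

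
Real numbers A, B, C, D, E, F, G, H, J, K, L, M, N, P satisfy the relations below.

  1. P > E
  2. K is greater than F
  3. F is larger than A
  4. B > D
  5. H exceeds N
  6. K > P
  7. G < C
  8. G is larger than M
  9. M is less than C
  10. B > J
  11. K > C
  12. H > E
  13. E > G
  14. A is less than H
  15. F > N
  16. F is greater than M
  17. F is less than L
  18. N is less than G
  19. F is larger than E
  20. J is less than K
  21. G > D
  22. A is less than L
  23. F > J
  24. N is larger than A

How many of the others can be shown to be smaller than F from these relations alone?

The elements the relations force below F are A, J, N, D, M, G, E — no chain reaches any other.
That is 7.

7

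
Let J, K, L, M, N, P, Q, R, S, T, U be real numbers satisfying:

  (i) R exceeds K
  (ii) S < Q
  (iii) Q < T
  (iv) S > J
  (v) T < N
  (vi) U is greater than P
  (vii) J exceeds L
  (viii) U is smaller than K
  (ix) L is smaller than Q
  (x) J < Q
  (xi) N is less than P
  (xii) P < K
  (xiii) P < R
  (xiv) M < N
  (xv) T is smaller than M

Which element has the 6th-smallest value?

M

The consecutive relations fix a unique order: L < J < S < Q < T < M < N < P < U < K < R.
Counting 6 from the smallest end gives M.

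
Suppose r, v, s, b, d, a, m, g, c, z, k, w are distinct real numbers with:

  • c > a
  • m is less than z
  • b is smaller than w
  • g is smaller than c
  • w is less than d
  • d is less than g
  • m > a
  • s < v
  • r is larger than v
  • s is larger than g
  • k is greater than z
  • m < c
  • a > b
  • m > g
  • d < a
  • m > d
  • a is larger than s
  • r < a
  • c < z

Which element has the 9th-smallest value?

Piecing the relations together gives one ordering: b < w < d < g < s < v < r < a < m < c < z < k.
The 9th smallest is m.

m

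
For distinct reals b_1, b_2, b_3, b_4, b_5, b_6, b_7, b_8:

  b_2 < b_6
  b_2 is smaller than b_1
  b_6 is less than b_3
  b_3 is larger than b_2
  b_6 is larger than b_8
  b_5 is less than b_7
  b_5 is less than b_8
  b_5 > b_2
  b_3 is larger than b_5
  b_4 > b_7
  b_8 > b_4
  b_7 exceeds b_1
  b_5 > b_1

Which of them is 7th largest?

Chaining the given pairs: b_2 < b_1 < b_5 < b_7 < b_4 < b_8 < b_6 < b_3.
Counting 7 from the largest end gives b_1.

b_1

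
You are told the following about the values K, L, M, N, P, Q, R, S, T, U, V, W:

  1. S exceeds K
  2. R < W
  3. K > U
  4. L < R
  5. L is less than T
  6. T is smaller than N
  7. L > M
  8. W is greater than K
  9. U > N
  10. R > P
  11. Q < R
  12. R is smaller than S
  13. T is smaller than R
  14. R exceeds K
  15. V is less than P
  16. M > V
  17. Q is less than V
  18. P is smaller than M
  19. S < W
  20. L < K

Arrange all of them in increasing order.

Each adjacent pair is fixed by a given relation: Q < V; V < P; P < M; M < L; L < T; T < N; N < U; U < K; K < R; R < S; S < W. Chaining them end to end gives the full order.

Q < V < P < M < L < T < N < U < K < R < S < W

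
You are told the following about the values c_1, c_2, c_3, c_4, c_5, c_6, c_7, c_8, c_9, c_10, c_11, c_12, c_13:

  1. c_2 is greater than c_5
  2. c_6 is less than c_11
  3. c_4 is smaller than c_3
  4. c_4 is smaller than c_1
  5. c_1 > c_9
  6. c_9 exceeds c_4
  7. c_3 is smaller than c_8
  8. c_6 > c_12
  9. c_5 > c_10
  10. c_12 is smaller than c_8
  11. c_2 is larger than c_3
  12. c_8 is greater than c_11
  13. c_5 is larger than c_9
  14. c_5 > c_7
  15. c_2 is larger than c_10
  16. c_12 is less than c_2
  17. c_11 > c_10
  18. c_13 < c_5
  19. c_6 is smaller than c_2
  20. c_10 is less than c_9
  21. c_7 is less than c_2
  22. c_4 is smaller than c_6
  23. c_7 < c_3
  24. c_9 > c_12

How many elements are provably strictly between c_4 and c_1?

Chaining upward from c_4 reaches: c_9, c_5, c_3, c_6, c_2, c_11, c_8.
Chaining downward from c_1 reaches: c_10, c_12, c_9.
Strictly between c_4 and c_1 are those in both lists: c_9 — 1 element.

1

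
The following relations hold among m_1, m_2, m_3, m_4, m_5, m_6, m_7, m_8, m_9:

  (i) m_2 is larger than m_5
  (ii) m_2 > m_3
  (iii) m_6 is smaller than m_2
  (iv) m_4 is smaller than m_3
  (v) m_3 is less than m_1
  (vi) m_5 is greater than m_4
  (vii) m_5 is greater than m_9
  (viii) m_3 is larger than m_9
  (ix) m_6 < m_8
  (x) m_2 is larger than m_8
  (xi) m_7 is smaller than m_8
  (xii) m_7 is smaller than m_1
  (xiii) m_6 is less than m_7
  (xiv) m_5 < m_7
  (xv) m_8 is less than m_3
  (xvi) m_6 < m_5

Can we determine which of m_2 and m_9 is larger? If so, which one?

m_2

The relevant relations are m_9 < m_5; m_5 < m_7; m_7 < m_8; m_8 < m_3; m_3 < m_2.
Chaining these gives m_9 < m_5 < m_7 < m_8 < m_3 < m_2.
So m_2 is larger.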